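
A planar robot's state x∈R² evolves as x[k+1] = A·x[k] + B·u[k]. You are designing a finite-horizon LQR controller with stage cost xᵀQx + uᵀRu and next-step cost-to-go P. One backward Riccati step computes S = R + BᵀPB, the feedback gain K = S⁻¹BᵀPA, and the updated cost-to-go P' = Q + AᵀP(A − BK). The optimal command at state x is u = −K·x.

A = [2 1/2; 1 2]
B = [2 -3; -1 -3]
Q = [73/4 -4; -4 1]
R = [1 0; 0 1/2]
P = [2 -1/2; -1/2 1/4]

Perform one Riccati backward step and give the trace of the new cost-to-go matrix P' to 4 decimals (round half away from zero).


19.6599

BᵀP = [4.5000 -1.2500; -4.5000 0.7500]
S = R + BᵀPB = [1 0; 0 1/2] + [10.2500 -9.7500; -9.7500 11.2500] = [11.2500 -9.7500; -9.7500 11.7500]
BᵀPA = [7.7500 -0.2500; -8.2500 -0.7500]
K = S⁻¹·BᵀPA = [0.2862 -0.2761; -0.4646 -0.2929]
A−BK = [0.0337 0.1734; -0.1077 0.8451]
AᵀP(A−BK) = [0.1987 -0.0269; -0.0269 0.2113]
P' = Q + AᵀP(A−BK) = [18.4487 -4.0269; -4.0269 1.2113]
tr(P') = 19.6599


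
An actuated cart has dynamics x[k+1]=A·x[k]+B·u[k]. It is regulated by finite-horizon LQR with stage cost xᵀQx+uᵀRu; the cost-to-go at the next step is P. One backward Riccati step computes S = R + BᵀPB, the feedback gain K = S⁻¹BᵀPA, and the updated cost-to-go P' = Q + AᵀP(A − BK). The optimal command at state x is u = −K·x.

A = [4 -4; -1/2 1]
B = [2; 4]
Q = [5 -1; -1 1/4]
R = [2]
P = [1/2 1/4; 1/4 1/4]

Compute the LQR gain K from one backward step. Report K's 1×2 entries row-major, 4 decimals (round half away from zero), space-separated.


BᵀP = [2.0000 1.5000]
S = R + BᵀPB = [2] + [10.0000] = [12.0000]
BᵀPA = [7.2500 -6.5000]
K = S⁻¹·BᵀPA = [0.6042 -0.5417]
A−BK = [2.7917 -2.9167; -2.9167 3.1667]
AᵀP(A−BK) = [2.6823 -2.6979; -2.6979 2.7292]
P' = Q + AᵀP(A−BK) = [7.6823 -3.6979; -3.6979 2.9792]
tr(P') = 10.6615

0.6042 -0.5417


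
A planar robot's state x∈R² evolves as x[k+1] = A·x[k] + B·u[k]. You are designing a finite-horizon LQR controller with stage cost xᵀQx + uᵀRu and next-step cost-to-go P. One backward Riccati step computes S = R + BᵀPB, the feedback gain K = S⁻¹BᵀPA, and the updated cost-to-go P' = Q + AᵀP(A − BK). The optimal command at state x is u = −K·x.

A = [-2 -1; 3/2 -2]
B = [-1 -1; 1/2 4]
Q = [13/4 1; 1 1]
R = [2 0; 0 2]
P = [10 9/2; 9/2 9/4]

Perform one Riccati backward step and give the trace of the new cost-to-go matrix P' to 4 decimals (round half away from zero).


BᵀP = [-7.7500 -3.3750; 8.0000 4.5000]
S = R + BᵀPB = [2 0; 0 2] + [6.0625 -5.7500; -5.7500 10.0000] = [8.0625 -5.7500; -5.7500 12.0000]
BᵀPA = [10.4375 14.5000; -9.2500 -17.0000]
K = S⁻¹·BᵀPA = [1.1315 1.1973; -0.2287 -0.8430]
A−BK = [-1.0972 -0.6457; 1.8489 0.7733]
AᵀP(A−BK) = [4.1374 4.2061; 4.2061 5.3091]
P' = Q + AᵀP(A−BK) = [7.3874 5.2061; 5.2061 6.3091]
tr(P') = 13.6965

13.6965


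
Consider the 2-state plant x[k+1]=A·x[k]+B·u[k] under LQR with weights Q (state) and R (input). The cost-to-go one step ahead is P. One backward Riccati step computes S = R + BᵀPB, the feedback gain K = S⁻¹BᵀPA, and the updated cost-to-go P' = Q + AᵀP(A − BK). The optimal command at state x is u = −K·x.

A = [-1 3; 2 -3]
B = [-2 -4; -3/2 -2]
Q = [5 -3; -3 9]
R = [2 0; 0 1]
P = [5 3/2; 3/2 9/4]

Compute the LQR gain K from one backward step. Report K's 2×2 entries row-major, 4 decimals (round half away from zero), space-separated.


BᵀP = [-12.2500 -6.3750; -23.0000 -10.5000]
S = R + BᵀPB = [2 0; 0 1] + [34.0625 61.7500; 61.7500 113.0000] = [36.0625 61.7500; 61.7500 114.0000]
BᵀPA = [-0.5000 -17.6250; 2.0000 -37.5000]
K = S⁻¹·BᵀPA = [-0.6056 1.0279; 0.3456 -0.8857]
A−BK = [-0.8289 1.5129; 1.7828 -3.2296]
AᵀP(A−BK) = [7.0061 -12.7146; -12.7146 23.1520]
P' = Q + AᵀP(A−BK) = [12.0061 -15.7146; -15.7146 32.1520]
tr(P') = 44.1581

-0.6056 1.0279 0.3456 -0.8857


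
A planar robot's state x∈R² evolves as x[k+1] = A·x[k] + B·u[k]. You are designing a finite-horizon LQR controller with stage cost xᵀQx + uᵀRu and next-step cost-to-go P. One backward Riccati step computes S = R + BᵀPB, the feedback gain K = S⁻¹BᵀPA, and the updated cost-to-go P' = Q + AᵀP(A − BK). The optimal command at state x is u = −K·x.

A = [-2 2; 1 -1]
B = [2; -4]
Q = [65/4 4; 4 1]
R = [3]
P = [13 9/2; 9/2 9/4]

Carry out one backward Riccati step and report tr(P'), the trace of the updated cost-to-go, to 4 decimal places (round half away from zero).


62.8026

BᵀP = [8.0000 0.0000]
S = R + BᵀPB = [3] + [16.0000] = [19.0000]
BᵀPA = [-16.0000 16.0000]
K = S⁻¹·BᵀPA = [-0.8421 0.8421]
A−BK = [-0.3158 0.3158; -2.3684 2.3684]
AᵀP(A−BK) = [22.7763 -22.7763; -22.7763 22.7763]
P' = Q + AᵀP(A−BK) = [39.0263 -18.7763; -18.7763 23.7763]
tr(P') = 62.8026


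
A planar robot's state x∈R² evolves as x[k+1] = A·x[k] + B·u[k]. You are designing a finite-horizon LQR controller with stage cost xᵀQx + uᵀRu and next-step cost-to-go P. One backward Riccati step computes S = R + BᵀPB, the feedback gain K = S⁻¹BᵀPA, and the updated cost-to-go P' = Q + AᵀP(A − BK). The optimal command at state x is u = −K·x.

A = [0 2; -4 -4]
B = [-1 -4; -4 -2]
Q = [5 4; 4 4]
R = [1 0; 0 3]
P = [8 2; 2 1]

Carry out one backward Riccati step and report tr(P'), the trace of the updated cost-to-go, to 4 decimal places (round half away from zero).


13.3324

BᵀP = [-16.0000 -6.0000; -36.0000 -10.0000]
S = R + BᵀPB = [1 0; 0 3] + [40.0000 76.0000; 76.0000 164.0000] = [41.0000 76.0000; 76.0000 167.0000]
BᵀPA = [24.0000 -8.0000; 40.0000 -32.0000]
K = S⁻¹·BᵀPA = [0.9038 1.0233; -0.1718 -0.6573]
A−BK = [0.2166 0.3940; -0.7283 -1.2213]
AᵀP(A−BK) = [1.1802 1.7330; 1.7330 3.1522]
P' = Q + AᵀP(A−BK) = [6.1802 5.7330; 5.7330 7.1522]
tr(P') = 13.3324


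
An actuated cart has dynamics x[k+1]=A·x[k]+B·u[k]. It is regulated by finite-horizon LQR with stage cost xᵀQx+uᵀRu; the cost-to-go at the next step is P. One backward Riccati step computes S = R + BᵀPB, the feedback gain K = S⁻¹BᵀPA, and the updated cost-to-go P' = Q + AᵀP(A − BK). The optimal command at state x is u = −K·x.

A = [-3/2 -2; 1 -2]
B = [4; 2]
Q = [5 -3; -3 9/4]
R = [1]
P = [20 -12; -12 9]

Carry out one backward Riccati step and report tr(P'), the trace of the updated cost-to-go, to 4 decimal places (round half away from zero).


BᵀP = [56.0000 -30.0000]
S = R + BᵀPB = [1] + [164.0000] = [165.0000]
BᵀPA = [-114.0000 -52.0000]
K = S⁻¹·BᵀPA = [-0.6909 -0.3152]
A−BK = [1.2636 -0.7394; 2.3818 -1.3697]
AᵀP(A−BK) = [11.2364 -5.9273; -5.9273 3.6121]
P' = Q + AᵀP(A−BK) = [16.2364 -8.9273; -8.9273 5.8621]
tr(P') = 22.0985

22.0985


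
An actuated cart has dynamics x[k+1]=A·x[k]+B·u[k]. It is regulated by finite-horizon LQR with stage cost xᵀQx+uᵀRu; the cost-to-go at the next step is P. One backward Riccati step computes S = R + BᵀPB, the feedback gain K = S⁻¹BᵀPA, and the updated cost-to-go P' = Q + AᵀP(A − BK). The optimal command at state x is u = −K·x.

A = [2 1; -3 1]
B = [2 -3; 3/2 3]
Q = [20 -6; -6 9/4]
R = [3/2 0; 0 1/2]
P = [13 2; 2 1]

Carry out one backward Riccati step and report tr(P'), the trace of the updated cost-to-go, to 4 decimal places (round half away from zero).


23.1236

BᵀP = [29.0000 5.5000; -33.0000 -3.0000]
S = R + BᵀPB = [3/2 0; 0 1/2] + [66.2500 -70.5000; -70.5000 90.0000] = [67.7500 -70.5000; -70.5000 90.5000]
BᵀPA = [41.5000 34.5000; -57.0000 -36.0000]
K = S⁻¹·BᵀPA = [-0.2263 0.5032; -0.8061 -0.0058]
A−BK = [0.0342 -0.0238; -0.2422 0.2627]
AᵀP(A−BK) = [0.4425 -0.2132; -0.2132 0.4312]
P' = Q + AᵀP(A−BK) = [20.4425 -6.2132; -6.2132 2.6812]
tr(P') = 23.1236


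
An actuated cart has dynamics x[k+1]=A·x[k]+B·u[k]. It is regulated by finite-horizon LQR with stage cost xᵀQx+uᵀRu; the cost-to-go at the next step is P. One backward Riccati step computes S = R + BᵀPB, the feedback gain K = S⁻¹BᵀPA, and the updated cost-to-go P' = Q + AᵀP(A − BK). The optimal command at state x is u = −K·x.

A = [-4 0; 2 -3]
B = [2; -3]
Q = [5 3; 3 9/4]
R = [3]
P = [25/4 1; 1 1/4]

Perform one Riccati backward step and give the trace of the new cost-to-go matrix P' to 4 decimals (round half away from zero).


24.6747

BᵀP = [9.5000 1.2500]
S = R + BᵀPB = [3] + [15.2500] = [18.2500]
BᵀPA = [-35.5000 -3.7500]
K = S⁻¹·BᵀPA = [-1.9452 -0.2055]
A−BK = [-0.1096 0.4110; -3.8356 -3.6164]
AᵀP(A−BK) = [15.9452 3.2055; 3.2055 1.4795]
P' = Q + AᵀP(A−BK) = [20.9452 6.2055; 6.2055 3.7295]
tr(P') = 24.6747


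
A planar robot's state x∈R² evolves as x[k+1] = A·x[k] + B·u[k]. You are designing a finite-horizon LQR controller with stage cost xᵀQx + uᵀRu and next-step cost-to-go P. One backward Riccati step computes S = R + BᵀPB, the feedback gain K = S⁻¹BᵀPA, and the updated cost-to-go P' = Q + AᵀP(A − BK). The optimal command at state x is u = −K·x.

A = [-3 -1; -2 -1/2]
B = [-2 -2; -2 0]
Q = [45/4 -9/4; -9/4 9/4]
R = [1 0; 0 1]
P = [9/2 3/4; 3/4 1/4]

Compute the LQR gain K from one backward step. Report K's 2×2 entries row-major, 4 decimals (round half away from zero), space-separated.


0.8396 0.2594 0.6509 0.2264

BᵀP = [-10.5000 -2.0000; -9.0000 -1.5000]
S = R + BᵀPB = [1 0; 0 1] + [25.0000 21.0000; 21.0000 18.0000] = [26.0000 21.0000; 21.0000 19.0000]
BᵀPA = [35.5000 11.5000; 30.0000 9.7500]
K = S⁻¹·BᵀPA = [0.8396 0.2594; 0.6509 0.2264]
A−BK = [-0.0189 -0.0283; -0.3208 0.0189]
AᵀP(A−BK) = [1.1651 0.3726; 0.3726 0.1215]
P' = Q + AᵀP(A−BK) = [12.4151 -1.8774; -1.8774 2.3715]
tr(P') = 14.7866


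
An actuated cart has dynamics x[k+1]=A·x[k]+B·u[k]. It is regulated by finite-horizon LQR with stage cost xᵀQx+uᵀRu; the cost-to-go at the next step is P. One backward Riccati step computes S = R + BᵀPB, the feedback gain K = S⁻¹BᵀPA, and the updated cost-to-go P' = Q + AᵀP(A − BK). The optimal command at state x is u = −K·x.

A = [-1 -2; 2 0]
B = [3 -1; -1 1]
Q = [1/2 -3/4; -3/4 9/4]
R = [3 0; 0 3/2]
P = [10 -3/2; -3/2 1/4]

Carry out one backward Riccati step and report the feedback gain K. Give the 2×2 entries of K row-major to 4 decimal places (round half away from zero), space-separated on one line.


BᵀP = [31.5000 -4.7500; -11.5000 1.7500]
S = R + BᵀPB = [3 0; 0 3/2] + [99.2500 -36.2500; -36.2500 13.2500] = [102.2500 -36.2500; -36.2500 14.7500]
BᵀPA = [-41.0000 -63.0000; 15.0000 23.0000]
K = S⁻¹·BᵀPA = [-0.3142 -0.4920; 0.2447 0.3503]
A−BK = [0.1874 -0.1739; 1.4411 -0.8422]
AᵀP(A−BK) = [0.4462 0.5757; 0.5757 0.9504]
P' = Q + AᵀP(A−BK) = [0.9462 -0.1743; -0.1743 3.2004]
tr(P') = 4.1467

-0.3142 -0.4920 0.2447 0.3503


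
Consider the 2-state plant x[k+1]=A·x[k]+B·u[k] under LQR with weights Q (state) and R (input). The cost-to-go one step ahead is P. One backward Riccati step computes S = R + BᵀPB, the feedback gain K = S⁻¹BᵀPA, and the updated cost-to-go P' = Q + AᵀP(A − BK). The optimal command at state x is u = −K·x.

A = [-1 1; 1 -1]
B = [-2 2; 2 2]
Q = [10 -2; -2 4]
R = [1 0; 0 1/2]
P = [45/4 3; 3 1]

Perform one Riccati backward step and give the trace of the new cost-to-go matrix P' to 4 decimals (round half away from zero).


BᵀP = [-16.5000 -4.0000; 28.5000 8.0000]
S = R + BᵀPB = [1 0; 0 1/2] + [25.0000 -41.0000; -41.0000 73.0000] = [26.0000 -41.0000; -41.0000 73.5000]
BᵀPA = [12.5000 -12.5000; -20.5000 20.5000]
K = S⁻¹·BᵀPA = [0.3402 -0.3402; -0.0891 0.0891]
A−BK = [-0.1413 0.1413; 0.4978 -0.4978]
AᵀP(A−BK) = [0.1701 -0.1701; -0.1701 0.1701]
P' = Q + AᵀP(A−BK) = [10.1701 -2.1701; -2.1701 4.1701]
tr(P') = 14.3402

14.3402


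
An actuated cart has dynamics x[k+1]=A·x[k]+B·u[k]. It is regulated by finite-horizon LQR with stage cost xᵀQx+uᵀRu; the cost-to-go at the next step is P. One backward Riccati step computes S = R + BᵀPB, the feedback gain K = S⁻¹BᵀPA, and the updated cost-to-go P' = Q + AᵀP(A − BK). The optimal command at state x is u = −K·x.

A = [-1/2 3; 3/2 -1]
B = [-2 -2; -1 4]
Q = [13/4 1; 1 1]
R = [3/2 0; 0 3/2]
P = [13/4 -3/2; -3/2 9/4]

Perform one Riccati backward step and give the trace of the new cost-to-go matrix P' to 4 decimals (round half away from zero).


BᵀP = [-5.0000 0.7500; -12.5000 12.0000]
S = R + BᵀPB = [3/2 0; 0 3/2] + [9.2500 13.0000; 13.0000 73.0000] = [10.7500 13.0000; 13.0000 74.5000]
BᵀPA = [3.6250 -15.7500; 24.2500 -49.5000]
K = S⁻¹·BᵀPA = [-0.0715 -0.8386; 0.3380 -0.5181]
A−BK = [0.0329 0.2866; 0.0766 0.2338]
AᵀP(A−BK) = [0.1882 -0.1462; -0.1462 1.6464]
P' = Q + AᵀP(A−BK) = [3.4382 0.8538; 0.8538 2.6464]
tr(P') = 6.0846

6.0846


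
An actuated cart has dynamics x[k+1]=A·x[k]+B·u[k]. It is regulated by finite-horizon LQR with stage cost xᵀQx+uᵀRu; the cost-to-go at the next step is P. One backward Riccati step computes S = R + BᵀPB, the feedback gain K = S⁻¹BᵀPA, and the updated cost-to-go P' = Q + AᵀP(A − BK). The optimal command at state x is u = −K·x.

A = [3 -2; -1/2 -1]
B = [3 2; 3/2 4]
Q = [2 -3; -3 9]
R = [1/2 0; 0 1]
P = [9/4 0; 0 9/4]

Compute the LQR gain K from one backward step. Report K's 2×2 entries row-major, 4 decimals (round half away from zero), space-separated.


BᵀP = [6.7500 3.3750; 4.5000 9.0000]
S = R + BᵀPB = [1/2 0; 0 1] + [25.3125 27.0000; 27.0000 45.0000] = [25.8125 27.0000; 27.0000 46.0000]
BᵀPA = [18.5625 -16.8750; 9.0000 -18.0000]
K = S⁻¹·BᵀPA = [1.3327 -0.6332; -0.5866 -0.0196]
A−BK = [0.1751 -0.0611; -0.1527 0.0284]
AᵀP(A−BK) = [1.3536 -0.4442; -0.4442 0.2111]
P' = Q + AᵀP(A−BK) = [3.3536 -3.4442; -3.4442 9.2111]
tr(P') = 12.5646

1.3327 -0.6332 -0.5866 -0.0196


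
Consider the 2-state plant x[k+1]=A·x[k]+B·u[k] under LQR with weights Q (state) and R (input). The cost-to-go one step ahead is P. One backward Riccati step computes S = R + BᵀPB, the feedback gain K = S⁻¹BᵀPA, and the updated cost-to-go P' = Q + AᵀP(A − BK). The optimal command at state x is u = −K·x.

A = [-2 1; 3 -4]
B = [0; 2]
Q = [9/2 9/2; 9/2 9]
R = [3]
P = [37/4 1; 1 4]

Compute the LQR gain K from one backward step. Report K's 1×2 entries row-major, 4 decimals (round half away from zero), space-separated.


1.0526 -1.5789

BᵀP = [2.0000 8.0000]
S = R + BᵀPB = [3] + [16.0000] = [19.0000]
BᵀPA = [20.0000 -30.0000]
K = S⁻¹·BᵀPA = [1.0526 -1.5789]
A−BK = [-2.0000 1.0000; 0.8947 -0.8421]
AᵀP(A−BK) = [39.9474 -23.9211; -23.9211 17.8816]
P' = Q + AᵀP(A−BK) = [44.4474 -19.4211; -19.4211 26.8816]
tr(P') = 71.3289


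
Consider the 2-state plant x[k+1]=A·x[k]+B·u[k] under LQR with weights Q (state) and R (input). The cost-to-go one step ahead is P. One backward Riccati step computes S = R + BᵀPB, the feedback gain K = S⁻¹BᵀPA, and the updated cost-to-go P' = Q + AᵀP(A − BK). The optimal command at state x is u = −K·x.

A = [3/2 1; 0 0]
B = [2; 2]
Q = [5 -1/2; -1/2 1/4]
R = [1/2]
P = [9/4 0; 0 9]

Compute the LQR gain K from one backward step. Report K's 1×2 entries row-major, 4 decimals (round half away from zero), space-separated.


0.1484 0.0989

BᵀP = [4.5000 18.0000]
S = R + BᵀPB = [1/2] + [45.0000] = [45.5000]
BᵀPA = [6.7500 4.5000]
K = S⁻¹·BᵀPA = [0.1484 0.0989]
A−BK = [1.2033 0.8022; -0.2967 -0.1978]
AᵀP(A−BK) = [4.0611 2.7074; 2.7074 1.8049]
P' = Q + AᵀP(A−BK) = [9.0611 2.2074; 2.2074 2.0549]
tr(P') = 11.1161


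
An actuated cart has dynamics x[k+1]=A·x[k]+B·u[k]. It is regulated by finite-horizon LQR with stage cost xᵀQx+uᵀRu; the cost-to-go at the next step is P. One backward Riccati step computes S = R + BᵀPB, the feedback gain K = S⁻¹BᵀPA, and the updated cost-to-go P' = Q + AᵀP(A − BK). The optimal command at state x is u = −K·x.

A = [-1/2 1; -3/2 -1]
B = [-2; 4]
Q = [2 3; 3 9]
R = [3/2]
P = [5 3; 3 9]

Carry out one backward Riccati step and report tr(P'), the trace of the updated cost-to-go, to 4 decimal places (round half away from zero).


BᵀP = [2.0000 30.0000]
S = R + BᵀPB = [3/2] + [116.0000] = [117.5000]
BᵀPA = [-46.0000 -28.0000]
K = S⁻¹·BᵀPA = [-0.3915 -0.2383]
A−BK = [-1.2830 0.5234; 0.0660 -0.0468]
AᵀP(A−BK) = [7.9915 -2.9617; -2.9617 1.3277]
P' = Q + AᵀP(A−BK) = [9.9915 0.0383; 0.0383 10.3277]
tr(P') = 20.3191

20.3191


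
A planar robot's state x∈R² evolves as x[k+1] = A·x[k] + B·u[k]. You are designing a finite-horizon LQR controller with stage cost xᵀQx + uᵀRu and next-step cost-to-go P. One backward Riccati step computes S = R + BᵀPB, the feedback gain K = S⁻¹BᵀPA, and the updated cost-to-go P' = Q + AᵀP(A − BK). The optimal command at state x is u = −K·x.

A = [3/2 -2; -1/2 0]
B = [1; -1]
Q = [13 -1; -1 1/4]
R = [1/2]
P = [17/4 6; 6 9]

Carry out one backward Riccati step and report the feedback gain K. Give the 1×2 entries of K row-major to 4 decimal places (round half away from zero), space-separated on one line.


BᵀP = [-1.7500 -3.0000]
S = R + BᵀPB = [1/2] + [1.2500] = [1.7500]
BᵀPA = [-1.1250 3.5000]
K = S⁻¹·BᵀPA = [-0.6429 2.0000]
A−BK = [2.1429 -4.0000; -1.1429 2.0000]
AᵀP(A−BK) = [2.0893 -4.5000; -4.5000 10.0000]
P' = Q + AᵀP(A−BK) = [15.0893 -5.5000; -5.5000 10.2500]
tr(P') = 25.3393

-0.6429 2.0000


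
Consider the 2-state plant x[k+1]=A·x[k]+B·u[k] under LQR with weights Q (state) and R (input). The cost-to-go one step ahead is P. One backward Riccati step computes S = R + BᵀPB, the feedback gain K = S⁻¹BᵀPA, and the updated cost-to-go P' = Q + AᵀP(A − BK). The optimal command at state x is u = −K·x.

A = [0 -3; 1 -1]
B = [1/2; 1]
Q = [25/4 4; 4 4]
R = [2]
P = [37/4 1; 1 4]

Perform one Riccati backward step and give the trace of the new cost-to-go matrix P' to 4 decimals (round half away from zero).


BᵀP = [5.6250 4.5000]
S = R + BᵀPB = [2] + [7.3125] = [9.3125]
BᵀPA = [4.5000 -21.3750]
K = S⁻¹·BᵀPA = [0.4832 -2.2953]
A−BK = [-0.2416 -1.8523; 0.5168 1.2953]
AᵀP(A−BK) = [1.8255 3.3289; 3.3289 44.1879]
P' = Q + AᵀP(A−BK) = [8.0755 7.3289; 7.3289 48.1879]
tr(P') = 56.2634

56.2634


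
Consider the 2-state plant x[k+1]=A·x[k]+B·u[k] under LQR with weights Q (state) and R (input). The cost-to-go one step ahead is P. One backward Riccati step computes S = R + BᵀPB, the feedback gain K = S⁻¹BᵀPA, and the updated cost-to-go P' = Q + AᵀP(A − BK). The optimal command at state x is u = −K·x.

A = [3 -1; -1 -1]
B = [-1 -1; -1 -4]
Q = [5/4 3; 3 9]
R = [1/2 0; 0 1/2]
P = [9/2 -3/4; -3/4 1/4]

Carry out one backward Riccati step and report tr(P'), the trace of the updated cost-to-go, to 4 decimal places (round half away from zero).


BᵀP = [-3.7500 0.5000; -1.5000 -0.2500]
S = R + BᵀPB = [1/2 0; 0 1/2] + [3.2500 1.7500; 1.7500 2.5000] = [3.7500 1.7500; 1.7500 3.0000]
BᵀPA = [-11.7500 3.2500; -4.2500 1.7500]
K = S⁻¹·BᵀPA = [-3.3969 0.8168; 0.5649 0.1069]
A−BK = [0.1679 -0.0763; -2.1374 0.2443]
AᵀP(A−BK) = [7.7366 -1.6985; -1.6985 0.4084]
P' = Q + AᵀP(A−BK) = [8.9866 1.3015; 1.3015 9.4084]
tr(P') = 18.3950

18.3950


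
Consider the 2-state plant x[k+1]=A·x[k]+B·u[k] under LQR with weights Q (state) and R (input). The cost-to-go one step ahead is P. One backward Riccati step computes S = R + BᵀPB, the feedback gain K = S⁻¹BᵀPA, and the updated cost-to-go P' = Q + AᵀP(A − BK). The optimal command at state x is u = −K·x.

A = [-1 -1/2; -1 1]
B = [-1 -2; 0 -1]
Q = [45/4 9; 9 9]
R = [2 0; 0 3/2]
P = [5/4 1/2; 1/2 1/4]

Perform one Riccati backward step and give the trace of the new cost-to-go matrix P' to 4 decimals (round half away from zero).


20.7018

BᵀP = [-1.2500 -0.5000; -3.0000 -1.2500]
S = R + BᵀPB = [2 0; 0 3/2] + [1.2500 3.0000; 3.0000 7.2500] = [3.2500 3.0000; 3.0000 8.7500]
BᵀPA = [1.7500 0.1250; 4.2500 0.2500]
K = S⁻¹·BᵀPA = [0.1318 0.0177; 0.4405 0.0225]
A−BK = [0.0129 -0.4373; -0.5595 1.0225]
AᵀP(A−BK) = [0.3971 -0.0016; -0.0016 0.0547]
P' = Q + AᵀP(A−BK) = [11.6471 8.9984; 8.9984 9.0547]
tr(P') = 20.7018


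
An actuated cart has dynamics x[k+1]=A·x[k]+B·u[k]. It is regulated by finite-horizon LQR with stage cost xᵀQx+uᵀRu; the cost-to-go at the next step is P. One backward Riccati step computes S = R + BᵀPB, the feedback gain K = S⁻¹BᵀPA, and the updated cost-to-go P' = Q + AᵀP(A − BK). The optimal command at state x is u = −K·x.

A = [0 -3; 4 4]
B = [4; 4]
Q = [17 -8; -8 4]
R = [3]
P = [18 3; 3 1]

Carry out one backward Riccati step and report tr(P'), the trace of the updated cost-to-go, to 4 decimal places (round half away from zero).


45.1340

BᵀP = [84.0000 16.0000]
S = R + BᵀPB = [3] + [400.0000] = [403.0000]
BᵀPA = [64.0000 -188.0000]
K = S⁻¹·BᵀPA = [0.1588 -0.4665]
A−BK = [-0.6352 -1.1340; 3.3648 5.8660]
AᵀP(A−BK) = [5.8362 9.8561; 9.8561 18.2978]
P' = Q + AᵀP(A−BK) = [22.8362 1.8561; 1.8561 22.2978]
tr(P') = 45.1340


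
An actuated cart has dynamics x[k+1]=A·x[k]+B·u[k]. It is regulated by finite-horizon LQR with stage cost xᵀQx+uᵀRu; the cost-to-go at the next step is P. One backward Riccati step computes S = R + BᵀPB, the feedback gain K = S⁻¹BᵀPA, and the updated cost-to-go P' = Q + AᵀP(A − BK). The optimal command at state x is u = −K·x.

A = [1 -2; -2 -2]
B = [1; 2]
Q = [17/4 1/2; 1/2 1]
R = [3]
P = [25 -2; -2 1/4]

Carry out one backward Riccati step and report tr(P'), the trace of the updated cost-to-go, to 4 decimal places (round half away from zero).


24.3929

BᵀP = [21.0000 -1.5000]
S = R + BᵀPB = [3] + [18.0000] = [21.0000]
BᵀPA = [24.0000 -39.0000]
K = S⁻¹·BᵀPA = [1.1429 -1.8571]
A−BK = [-0.1429 -0.1429; -4.2857 1.7143]
AᵀP(A−BK) = [6.5714 -8.4286; -8.4286 12.5714]
P' = Q + AᵀP(A−BK) = [10.8214 -7.9286; -7.9286 13.5714]
tr(P') = 24.3929


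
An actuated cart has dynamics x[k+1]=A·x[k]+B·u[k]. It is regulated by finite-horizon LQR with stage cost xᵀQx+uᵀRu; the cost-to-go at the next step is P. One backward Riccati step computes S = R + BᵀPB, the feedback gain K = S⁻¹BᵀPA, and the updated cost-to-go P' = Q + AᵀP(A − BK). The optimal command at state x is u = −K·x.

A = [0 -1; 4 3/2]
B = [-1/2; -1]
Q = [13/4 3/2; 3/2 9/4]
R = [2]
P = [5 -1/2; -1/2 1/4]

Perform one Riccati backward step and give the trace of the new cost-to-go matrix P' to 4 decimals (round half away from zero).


15.2292

BᵀP = [-2.0000 0.0000]
S = R + BᵀPB = [2] + [1.0000] = [3.0000]
BᵀPA = [0.0000 2.0000]
K = S⁻¹·BᵀPA = [0.0000 0.6667]
A−BK = [0.0000 -0.6667; 4.0000 2.1667]
AᵀP(A−BK) = [4.0000 3.5000; 3.5000 5.7292]
P' = Q + AᵀP(A−BK) = [7.2500 5.0000; 5.0000 7.9792]
tr(P') = 15.2292


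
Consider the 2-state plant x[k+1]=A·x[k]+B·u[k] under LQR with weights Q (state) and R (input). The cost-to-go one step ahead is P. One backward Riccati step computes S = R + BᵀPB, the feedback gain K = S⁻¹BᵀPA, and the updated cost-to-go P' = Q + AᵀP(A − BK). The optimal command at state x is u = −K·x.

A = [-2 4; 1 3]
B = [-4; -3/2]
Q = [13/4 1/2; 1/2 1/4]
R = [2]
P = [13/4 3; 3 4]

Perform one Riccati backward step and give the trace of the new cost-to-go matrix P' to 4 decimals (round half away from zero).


BᵀP = [-17.5000 -18.0000]
S = R + BᵀPB = [2] + [97.0000] = [99.0000]
BᵀPA = [17.0000 -124.0000]
K = S⁻¹·BᵀPA = [0.1717 -1.2525]
A−BK = [-1.3131 -1.0101; 1.2576 1.1212]
AᵀP(A−BK) = [2.0808 1.2929; 1.2929 4.6869]
P' = Q + AᵀP(A−BK) = [5.3308 1.7929; 1.7929 4.9369]
tr(P') = 10.2677

10.2677


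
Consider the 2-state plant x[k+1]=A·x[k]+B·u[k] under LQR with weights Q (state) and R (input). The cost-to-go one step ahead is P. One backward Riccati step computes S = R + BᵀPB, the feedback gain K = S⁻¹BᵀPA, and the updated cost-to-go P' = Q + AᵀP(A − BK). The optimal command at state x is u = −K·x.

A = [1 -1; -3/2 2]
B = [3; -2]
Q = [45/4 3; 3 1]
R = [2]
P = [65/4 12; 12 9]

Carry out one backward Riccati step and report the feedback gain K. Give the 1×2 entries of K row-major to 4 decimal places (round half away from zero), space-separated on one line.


BᵀP = [24.7500 18.0000]
S = R + BᵀPB = [2] + [38.2500] = [40.2500]
BᵀPA = [-2.2500 11.2500]
K = S⁻¹·BᵀPA = [-0.0559 0.2795]
A−BK = [1.1677 -1.8385; -1.6118 2.5590]
AᵀP(A−BK) = [0.3742 -0.6211; -0.6211 1.1056]
P' = Q + AᵀP(A−BK) = [11.6242 2.3789; 2.3789 2.1056]
tr(P') = 13.7298

-0.0559 0.2795


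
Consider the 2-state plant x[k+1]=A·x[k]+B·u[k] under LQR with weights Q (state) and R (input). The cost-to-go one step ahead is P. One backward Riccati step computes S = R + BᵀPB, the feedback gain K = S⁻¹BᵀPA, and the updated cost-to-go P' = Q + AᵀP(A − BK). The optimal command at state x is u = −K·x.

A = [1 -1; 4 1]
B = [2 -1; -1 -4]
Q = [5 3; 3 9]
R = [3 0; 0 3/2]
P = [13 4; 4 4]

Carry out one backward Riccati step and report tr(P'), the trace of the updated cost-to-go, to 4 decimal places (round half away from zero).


16.3156

BᵀP = [22.0000 4.0000; -29.0000 -20.0000]
S = R + BᵀPB = [3 0; 0 3/2] + [40.0000 -38.0000; -38.0000 109.0000] = [43.0000 -38.0000; -38.0000 110.5000]
BᵀPA = [38.0000 -18.0000; -109.0000 9.0000]
K = S⁻¹·BᵀPA = [0.0172 -0.4980; -0.9805 -0.0898]
A−BK = [-0.0150 -0.0939; 0.0952 0.1429]
AᵀP(A−BK) = [1.4707 0.1347; 0.1347 0.8449]
P' = Q + AᵀP(A−BK) = [6.4707 3.1347; 3.1347 9.8449]
tr(P') = 16.3156


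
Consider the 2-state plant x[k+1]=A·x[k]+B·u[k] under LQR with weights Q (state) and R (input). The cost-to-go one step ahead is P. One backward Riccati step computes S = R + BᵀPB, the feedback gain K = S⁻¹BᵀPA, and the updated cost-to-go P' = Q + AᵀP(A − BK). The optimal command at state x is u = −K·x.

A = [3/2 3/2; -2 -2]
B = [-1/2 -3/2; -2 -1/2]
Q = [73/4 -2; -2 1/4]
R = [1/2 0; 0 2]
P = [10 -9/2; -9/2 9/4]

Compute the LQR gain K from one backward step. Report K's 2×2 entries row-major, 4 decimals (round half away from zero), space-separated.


BᵀP = [4.0000 -2.2500; -12.7500 5.6250]
S = R + BᵀPB = [1/2 0; 0 2] + [2.5000 -4.8750; -4.8750 16.3125] = [3.0000 -4.8750; -4.8750 18.3125]
BᵀPA = [10.5000 10.5000; -30.3750 -30.3750]
K = S⁻¹·BᵀPA = [1.4180 1.4180; -1.2812 -1.2812]
A−BK = [0.2872 0.2872; 0.1955 0.1955]
AᵀP(A−BK) = [4.6940 4.6940; 4.6940 4.6940]
P' = Q + AᵀP(A−BK) = [22.9440 2.6940; 2.6940 4.9440]
tr(P') = 27.8880

1.4180 1.4180 -1.2812 -1.2812


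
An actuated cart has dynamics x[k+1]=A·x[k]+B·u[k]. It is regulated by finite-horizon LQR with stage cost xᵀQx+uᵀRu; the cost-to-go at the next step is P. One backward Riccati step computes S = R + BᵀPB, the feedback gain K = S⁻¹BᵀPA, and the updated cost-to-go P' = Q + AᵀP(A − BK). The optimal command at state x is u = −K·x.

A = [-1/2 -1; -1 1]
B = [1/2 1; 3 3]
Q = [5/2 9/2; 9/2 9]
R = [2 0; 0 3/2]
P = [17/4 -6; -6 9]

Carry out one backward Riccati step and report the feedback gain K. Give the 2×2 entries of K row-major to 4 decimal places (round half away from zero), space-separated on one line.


-0.1106 0.3618 -0.1561 0.2847

BᵀP = [-15.8750 24.0000; -13.7500 21.0000]
S = R + BᵀPB = [2 0; 0 3/2] + [64.0625 56.1250; 56.1250 49.2500] = [66.0625 56.1250; 56.1250 50.7500]
BᵀPA = [-16.0625 39.8750; -14.1250 34.7500]
K = S⁻¹·BᵀPA = [-0.1106 0.3618; -0.1561 0.2847]
A−BK = [-0.2887 -1.4655; -0.2002 -0.9392]
AᵀP(A−BK) = [0.0823 -0.0435; -0.0435 0.9331]
P' = Q + AᵀP(A−BK) = [2.5823 4.4565; 4.4565 9.9331]
tr(P') = 12.5154


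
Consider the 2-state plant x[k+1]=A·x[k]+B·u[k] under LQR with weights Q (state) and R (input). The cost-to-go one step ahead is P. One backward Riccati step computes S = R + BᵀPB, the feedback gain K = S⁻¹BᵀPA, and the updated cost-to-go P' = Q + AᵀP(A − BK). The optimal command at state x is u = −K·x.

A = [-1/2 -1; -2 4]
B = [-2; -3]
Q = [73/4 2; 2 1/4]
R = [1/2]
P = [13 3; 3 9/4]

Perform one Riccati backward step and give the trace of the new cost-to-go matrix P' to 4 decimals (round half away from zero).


BᵀP = [-35.0000 -12.7500]
S = R + BᵀPB = [1/2] + [108.2500] = [108.7500]
BᵀPA = [43.0000 -16.0000]
K = S⁻¹·BᵀPA = [0.3954 -0.1471]
A−BK = [0.2908 -1.2943; -0.8138 3.5586]
AᵀP(A−BK) = [1.2477 -5.1736; -5.1736 22.6460]
P' = Q + AᵀP(A−BK) = [19.4977 -3.1736; -3.1736 22.8960]
tr(P') = 42.3937

42.3937


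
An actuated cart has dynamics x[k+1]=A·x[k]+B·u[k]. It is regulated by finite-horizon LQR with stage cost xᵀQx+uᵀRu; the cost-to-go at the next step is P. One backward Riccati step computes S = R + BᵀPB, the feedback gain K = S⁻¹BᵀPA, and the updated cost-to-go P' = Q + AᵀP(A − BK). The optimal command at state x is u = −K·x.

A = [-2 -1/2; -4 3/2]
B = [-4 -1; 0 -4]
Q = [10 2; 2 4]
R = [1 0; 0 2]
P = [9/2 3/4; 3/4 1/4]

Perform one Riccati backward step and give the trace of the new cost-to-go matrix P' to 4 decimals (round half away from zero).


15.3580

BᵀP = [-18.0000 -3.0000; -7.5000 -1.7500]
S = R + BᵀPB = [1 0; 0 2] + [72.0000 30.0000; 30.0000 14.5000] = [73.0000 30.0000; 30.0000 16.5000]
BᵀPA = [48.0000 4.5000; 22.0000 1.1250]
K = S⁻¹·BᵀPA = [0.4335 0.1330; 0.5452 -0.1736]
A−BK = [0.2791 -0.1416; -1.8194 0.8054]
AᵀP(A−BK) = [1.1987 -0.3140; -0.3140 0.1593]
P' = Q + AᵀP(A−BK) = [11.1987 1.6860; 1.6860 4.1593]
tr(P') = 15.3580


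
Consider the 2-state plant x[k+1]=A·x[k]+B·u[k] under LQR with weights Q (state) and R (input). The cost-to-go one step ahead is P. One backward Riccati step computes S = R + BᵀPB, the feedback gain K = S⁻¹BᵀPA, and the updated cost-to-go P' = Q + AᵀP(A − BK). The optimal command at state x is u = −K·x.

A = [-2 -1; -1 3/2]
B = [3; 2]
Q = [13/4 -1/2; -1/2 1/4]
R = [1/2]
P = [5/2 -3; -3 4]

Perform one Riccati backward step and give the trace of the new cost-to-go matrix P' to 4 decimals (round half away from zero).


BᵀP = [1.5000 -1.0000]
S = R + BᵀPB = [1/2] + [2.5000] = [3.0000]
BᵀPA = [-2.0000 -3.0000]
K = S⁻¹·BᵀPA = [-0.6667 -1.0000]
A−BK = [0.0000 2.0000; 0.3333 3.5000]
AᵀP(A−BK) = [0.6667 3.0000; 3.0000 17.5000]
P' = Q + AᵀP(A−BK) = [3.9167 2.5000; 2.5000 17.7500]
tr(P') = 21.6667

21.6667


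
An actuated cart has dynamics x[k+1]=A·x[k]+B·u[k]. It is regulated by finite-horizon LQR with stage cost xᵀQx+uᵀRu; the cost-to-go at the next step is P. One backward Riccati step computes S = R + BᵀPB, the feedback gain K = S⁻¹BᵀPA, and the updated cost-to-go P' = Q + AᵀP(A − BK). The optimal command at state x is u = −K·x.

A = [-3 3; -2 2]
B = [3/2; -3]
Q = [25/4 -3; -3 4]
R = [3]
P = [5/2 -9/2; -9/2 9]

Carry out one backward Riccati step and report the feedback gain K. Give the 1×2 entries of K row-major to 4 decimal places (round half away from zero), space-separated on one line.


BᵀP = [17.2500 -33.7500]
S = R + BᵀPB = [3] + [127.1250] = [130.1250]
BᵀPA = [15.7500 -15.7500]
K = S⁻¹·BᵀPA = [0.1210 -0.1210]
A−BK = [-3.1816 3.1816; -1.6369 1.6369]
AᵀP(A−BK) = [2.5937 -2.5937; -2.5937 2.5937]
P' = Q + AᵀP(A−BK) = [8.8437 -5.5937; -5.5937 6.5937]
tr(P') = 15.4373

0.1210 -0.1210


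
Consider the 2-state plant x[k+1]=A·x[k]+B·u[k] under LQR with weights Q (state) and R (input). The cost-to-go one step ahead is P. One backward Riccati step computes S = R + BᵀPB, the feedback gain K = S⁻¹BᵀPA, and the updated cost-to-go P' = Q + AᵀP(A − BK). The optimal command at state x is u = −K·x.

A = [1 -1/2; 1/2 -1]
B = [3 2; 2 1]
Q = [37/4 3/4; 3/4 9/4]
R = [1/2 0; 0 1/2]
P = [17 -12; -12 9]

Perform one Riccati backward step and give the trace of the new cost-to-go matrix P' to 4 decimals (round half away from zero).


BᵀP = [27.0000 -18.0000; 22.0000 -15.0000]
S = R + BᵀPB = [1/2 0; 0 1/2] + [45.0000 36.0000; 36.0000 29.0000] = [45.5000 36.0000; 36.0000 29.5000]
BᵀPA = [18.0000 4.5000; 14.5000 4.0000]
K = S⁻¹·BᵀPA = [0.1946 -0.2432; 0.2541 0.4324]
A−BK = [-0.0919 -0.6351; -0.1432 -0.9459]
AᵀP(A−BK) = [0.0635 0.1081; 0.1081 0.6149]
P' = Q + AᵀP(A−BK) = [9.3135 0.8581; 0.8581 2.8649]
tr(P') = 12.1784

12.1784


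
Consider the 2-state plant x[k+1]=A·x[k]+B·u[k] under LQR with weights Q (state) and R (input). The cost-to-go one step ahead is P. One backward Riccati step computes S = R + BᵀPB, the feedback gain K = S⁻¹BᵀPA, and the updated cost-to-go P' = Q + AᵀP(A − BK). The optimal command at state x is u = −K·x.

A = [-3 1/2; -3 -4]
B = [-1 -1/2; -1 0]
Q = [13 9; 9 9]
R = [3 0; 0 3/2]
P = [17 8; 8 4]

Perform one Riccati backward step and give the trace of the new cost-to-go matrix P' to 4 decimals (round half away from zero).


47.1949

BᵀP = [-25.0000 -12.0000; -8.5000 -4.0000]
S = R + BᵀPB = [3 0; 0 3/2] + [37.0000 12.5000; 12.5000 4.2500] = [40.0000 12.5000; 12.5000 5.7500]
BᵀPA = [111.0000 35.5000; 37.5000 11.7500]
K = S⁻¹·BᵀPA = [2.2983 0.7763; 1.5254 0.3559]
A−BK = [0.0610 1.4542; -0.7017 -3.2237]
AᵀP(A−BK) = [20.6847 6.9864; 6.9864 4.5102]
P' = Q + AᵀP(A−BK) = [33.6847 15.9864; 15.9864 13.5102]
tr(P') = 47.1949


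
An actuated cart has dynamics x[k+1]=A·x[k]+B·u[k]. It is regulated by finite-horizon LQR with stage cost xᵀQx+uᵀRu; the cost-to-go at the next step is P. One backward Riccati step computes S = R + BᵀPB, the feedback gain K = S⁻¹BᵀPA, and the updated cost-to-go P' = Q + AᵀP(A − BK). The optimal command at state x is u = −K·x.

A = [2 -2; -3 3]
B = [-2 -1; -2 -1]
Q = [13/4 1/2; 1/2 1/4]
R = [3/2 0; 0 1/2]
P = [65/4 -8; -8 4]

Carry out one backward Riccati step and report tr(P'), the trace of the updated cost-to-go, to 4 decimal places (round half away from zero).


33.6120

BᵀP = [-16.5000 8.0000; -8.2500 4.0000]
S = R + BᵀPB = [3/2 0; 0 1/2] + [17.0000 8.5000; 8.5000 4.2500] = [18.5000 8.5000; 8.5000 4.7500]
BᵀPA = [-57.0000 57.0000; -28.5000 28.5000]
K = S⁻¹·BᵀPA = [-1.8240 1.8240; -2.7360 2.7360]
A−BK = [-4.3840 4.3840; -9.3840 9.3840]
AᵀP(A−BK) = [15.0560 -15.0560; -15.0560 15.0560]
P' = Q + AᵀP(A−BK) = [18.3060 -14.5560; -14.5560 15.3060]
tr(P') = 33.6120


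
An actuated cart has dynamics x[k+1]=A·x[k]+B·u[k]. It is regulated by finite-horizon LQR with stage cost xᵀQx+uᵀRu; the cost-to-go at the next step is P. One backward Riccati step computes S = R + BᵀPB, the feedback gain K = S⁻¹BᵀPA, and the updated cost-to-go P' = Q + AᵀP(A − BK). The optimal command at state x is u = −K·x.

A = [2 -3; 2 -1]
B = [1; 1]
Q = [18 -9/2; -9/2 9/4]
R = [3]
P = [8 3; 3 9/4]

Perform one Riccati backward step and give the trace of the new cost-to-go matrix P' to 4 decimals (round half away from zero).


BᵀP = [11.0000 5.2500]
S = R + BᵀPB = [3] + [16.2500] = [19.2500]
BᵀPA = [32.5000 -38.2500]
K = S⁻¹·BᵀPA = [1.6883 -1.9870]
A−BK = [0.3117 -1.0130; 0.3117 0.9870]
AᵀP(A−BK) = [10.1299 -11.9221; -11.9221 16.2468]
P' = Q + AᵀP(A−BK) = [28.1299 -16.4221; -16.4221 18.4968]
tr(P') = 46.6266

46.6266


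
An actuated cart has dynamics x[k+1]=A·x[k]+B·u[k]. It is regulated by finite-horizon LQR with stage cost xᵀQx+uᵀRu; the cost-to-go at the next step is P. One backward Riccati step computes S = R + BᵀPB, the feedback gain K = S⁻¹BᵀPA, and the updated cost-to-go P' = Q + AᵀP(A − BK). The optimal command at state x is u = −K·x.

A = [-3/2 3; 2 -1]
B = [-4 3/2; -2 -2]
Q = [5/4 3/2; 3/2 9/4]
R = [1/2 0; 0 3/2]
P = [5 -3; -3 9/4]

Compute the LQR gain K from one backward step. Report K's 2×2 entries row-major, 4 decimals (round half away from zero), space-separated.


BᵀP = [-14.0000 7.5000; 13.5000 -9.0000]
S = R + BᵀPB = [1/2 0; 0 3/2] + [41.0000 -36.0000; -36.0000 38.2500] = [41.5000 -36.0000; -36.0000 39.7500]
BᵀPA = [36.0000 -49.5000; -38.2500 49.5000]
K = S⁻¹·BᵀPA = [0.1527 -0.5249; -0.8240 0.7699]
A−BK = [0.3468 -0.2545; 0.6575 -0.5101]
AᵀP(A−BK) = [1.2359 -1.1548; -1.1548 1.1572]
P' = Q + AᵀP(A−BK) = [2.4859 0.3452; 0.3452 3.4072]
tr(P') = 5.8932

0.1527 -0.5249 -0.8240 0.7699


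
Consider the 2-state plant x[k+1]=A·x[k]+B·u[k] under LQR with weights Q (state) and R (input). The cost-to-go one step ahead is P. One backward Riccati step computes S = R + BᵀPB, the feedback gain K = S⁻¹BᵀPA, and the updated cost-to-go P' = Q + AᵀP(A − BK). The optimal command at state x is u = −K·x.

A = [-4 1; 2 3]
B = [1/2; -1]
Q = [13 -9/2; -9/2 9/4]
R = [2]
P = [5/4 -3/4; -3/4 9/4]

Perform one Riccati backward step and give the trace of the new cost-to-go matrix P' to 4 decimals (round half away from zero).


43.5441

BᵀP = [1.3750 -2.6250]
S = R + BᵀPB = [2] + [3.3125] = [5.3125]
BᵀPA = [-10.7500 -6.5000]
K = S⁻¹·BᵀPA = [-2.0235 -1.2235]
A−BK = [-2.9882 1.6118; -0.0235 1.7765]
AᵀP(A−BK) = [19.2471 2.8471; 2.8471 9.0471]
P' = Q + AᵀP(A−BK) = [32.2471 -1.6529; -1.6529 11.2971]
tr(P') = 43.5441


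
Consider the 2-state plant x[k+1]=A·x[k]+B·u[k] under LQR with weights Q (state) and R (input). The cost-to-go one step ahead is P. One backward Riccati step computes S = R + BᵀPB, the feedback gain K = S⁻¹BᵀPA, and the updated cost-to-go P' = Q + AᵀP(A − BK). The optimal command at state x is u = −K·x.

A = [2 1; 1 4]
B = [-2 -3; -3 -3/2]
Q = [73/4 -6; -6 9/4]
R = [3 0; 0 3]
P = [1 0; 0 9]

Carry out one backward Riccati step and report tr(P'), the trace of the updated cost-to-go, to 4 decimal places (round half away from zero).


28.6476

BᵀP = [-2.0000 -27.0000; -3.0000 -13.5000]
S = R + BᵀPB = [3 0; 0 3] + [85.0000 46.5000; 46.5000 29.2500] = [88.0000 46.5000; 46.5000 32.2500]
BᵀPA = [-31.0000 -110.0000; -19.5000 -57.0000]
K = S⁻¹·BᵀPA = [-0.1376 -1.3274; -0.4062 0.1465]
A−BK = [0.5061 -1.2153; -0.0222 0.2375]
AᵀP(A−BK) = [0.8124 -0.2930; -0.2930 7.3352]
P' = Q + AᵀP(A−BK) = [19.0624 -6.2930; -6.2930 9.5852]
tr(P') = 28.6476


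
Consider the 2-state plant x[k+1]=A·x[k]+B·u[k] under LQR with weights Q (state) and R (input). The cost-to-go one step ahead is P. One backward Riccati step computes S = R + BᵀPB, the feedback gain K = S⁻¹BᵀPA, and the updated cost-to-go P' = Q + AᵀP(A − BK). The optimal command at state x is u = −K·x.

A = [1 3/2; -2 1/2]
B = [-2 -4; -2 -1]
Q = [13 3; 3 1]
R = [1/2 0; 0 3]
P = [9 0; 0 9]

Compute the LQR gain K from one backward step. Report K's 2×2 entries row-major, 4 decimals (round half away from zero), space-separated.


1.3794 -0.1093 -0.9112 -0.3119

BᵀP = [-18.0000 -18.0000; -36.0000 -9.0000]
S = R + BᵀPB = [1/2 0; 0 3] + [72.0000 90.0000; 90.0000 153.0000] = [72.5000 90.0000; 90.0000 156.0000]
BᵀPA = [18.0000 -36.0000; -18.0000 -58.5000]
K = S⁻¹·BᵀPA = [1.3794 -0.1093; -0.9112 -0.3119]
A−BK = [0.1140 0.0336; -0.1523 -0.0306]
AᵀP(A−BK) = [3.7682 0.8537; 0.8537 0.3165]
P' = Q + AᵀP(A−BK) = [16.7682 3.8537; 3.8537 1.3165]
tr(P') = 18.0847


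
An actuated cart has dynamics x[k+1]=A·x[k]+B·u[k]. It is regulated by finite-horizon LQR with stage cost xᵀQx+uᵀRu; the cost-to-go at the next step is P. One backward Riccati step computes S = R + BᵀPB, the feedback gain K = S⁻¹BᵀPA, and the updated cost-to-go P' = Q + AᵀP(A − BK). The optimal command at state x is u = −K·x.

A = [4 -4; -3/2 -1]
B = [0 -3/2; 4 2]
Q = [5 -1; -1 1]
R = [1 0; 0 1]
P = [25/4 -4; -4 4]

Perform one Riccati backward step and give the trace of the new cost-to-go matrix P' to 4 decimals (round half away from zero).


19.4221

BᵀP = [-16.0000 16.0000; -17.3750 14.0000]
S = R + BᵀPB = [1 0; 0 1] + [64.0000 56.0000; 56.0000 54.0625] = [65.0000 56.0000; 56.0000 55.0625]
BᵀPA = [-88.0000 48.0000; -90.5000 55.5000]
K = S⁻¹·BᵀPA = [0.5022 -1.0495; -2.1543 2.0753]
A−BK = [0.7685 -0.8870; 0.7999 -0.9526]
AᵀP(A−BK) = [6.2261 -6.5400; -6.5400 7.1959]
P' = Q + AᵀP(A−BK) = [11.2261 -7.5400; -7.5400 8.1959]
tr(P') = 19.4221


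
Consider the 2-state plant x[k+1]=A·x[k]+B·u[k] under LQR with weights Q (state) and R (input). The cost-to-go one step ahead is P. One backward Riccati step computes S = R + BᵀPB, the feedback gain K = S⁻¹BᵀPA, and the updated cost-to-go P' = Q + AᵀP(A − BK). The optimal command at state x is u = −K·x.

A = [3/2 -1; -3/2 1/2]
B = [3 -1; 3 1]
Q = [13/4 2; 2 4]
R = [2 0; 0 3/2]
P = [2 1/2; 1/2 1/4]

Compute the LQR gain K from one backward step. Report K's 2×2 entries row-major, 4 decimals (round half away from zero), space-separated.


BᵀP = [7.5000 2.2500; -1.5000 -0.2500]
S = R + BᵀPB = [2 0; 0 3/2] + [29.2500 -5.2500; -5.2500 1.2500] = [31.2500 -5.2500; -5.2500 2.7500]
BᵀPA = [7.8750 -6.3750; -1.8750 1.3750]
K = S⁻¹·BᵀPA = [0.2024 -0.1767; -0.2955 0.1627]
A−BK = [0.5974 -0.3073; -1.8116 0.8672]
AᵀP(A−BK) = [0.6649 -0.3662; -0.3662 0.2125]
P' = Q + AᵀP(A−BK) = [3.9149 1.6338; 1.6338 4.2125]
tr(P') = 8.1274

0.2024 -0.1767 -0.2955 0.1627
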